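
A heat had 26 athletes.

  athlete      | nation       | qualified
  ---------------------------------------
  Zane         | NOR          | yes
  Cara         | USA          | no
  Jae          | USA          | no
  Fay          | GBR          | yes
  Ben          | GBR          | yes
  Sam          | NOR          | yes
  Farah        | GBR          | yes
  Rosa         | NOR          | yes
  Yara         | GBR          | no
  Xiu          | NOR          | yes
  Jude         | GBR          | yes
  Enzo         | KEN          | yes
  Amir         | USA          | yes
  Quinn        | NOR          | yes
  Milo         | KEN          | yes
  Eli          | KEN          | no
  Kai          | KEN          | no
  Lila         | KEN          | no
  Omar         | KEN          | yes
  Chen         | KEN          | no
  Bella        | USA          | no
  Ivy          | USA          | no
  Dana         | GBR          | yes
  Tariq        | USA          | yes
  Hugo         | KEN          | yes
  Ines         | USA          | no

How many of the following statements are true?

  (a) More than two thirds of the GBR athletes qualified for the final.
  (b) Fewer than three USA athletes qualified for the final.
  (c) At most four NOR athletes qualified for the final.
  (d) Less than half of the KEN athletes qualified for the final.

2

(a) GBR: |A| = 6, |A ∩ B| = 5; needs |A ∩ B| / |A| > 2/3 — true.
(b) USA: |A| = 7, |A ∩ B| = 2; needs |A ∩ B| < 3 — true.
(c) NOR: |A| = 5, |A ∩ B| = 5; needs |A ∩ B| ≤ 4 — false.
(d) KEN: |A| = 8, |A ∩ B| = 4; needs |A ∩ B| < |A ∖ B| — false.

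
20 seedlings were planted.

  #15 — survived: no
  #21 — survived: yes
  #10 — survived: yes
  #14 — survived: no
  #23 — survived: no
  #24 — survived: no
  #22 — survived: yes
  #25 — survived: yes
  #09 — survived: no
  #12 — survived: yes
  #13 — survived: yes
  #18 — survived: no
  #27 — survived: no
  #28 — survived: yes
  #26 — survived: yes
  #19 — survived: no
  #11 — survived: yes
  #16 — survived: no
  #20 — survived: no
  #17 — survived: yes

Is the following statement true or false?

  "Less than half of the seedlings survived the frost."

Truth condition: |A ∩ B| < |A ∖ B|.
|A| = 20, |A ∩ B| = 10, |A ∖ B| = 10.
10 = 10, so the statement is false.

False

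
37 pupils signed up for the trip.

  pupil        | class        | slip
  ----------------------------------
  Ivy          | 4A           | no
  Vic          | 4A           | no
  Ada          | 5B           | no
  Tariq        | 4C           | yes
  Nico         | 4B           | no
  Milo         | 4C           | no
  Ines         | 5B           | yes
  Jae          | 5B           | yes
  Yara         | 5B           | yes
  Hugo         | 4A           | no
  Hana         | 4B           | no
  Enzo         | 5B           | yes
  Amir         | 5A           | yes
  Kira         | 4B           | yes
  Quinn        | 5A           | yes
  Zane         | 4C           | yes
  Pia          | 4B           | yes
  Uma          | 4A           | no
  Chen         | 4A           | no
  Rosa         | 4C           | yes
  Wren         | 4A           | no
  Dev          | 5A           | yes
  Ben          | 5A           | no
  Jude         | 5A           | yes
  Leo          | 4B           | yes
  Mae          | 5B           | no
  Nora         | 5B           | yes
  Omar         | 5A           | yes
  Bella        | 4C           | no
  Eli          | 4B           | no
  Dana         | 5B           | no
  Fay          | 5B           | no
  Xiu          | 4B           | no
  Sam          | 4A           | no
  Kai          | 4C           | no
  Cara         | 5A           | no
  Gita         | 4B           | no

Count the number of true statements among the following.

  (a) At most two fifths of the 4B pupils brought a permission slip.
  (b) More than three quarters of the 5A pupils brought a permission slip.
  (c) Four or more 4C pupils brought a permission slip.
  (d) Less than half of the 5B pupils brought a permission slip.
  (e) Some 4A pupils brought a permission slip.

(a) 4B: |A| = 8, |A ∩ B| = 3; needs |A ∩ B| / |A| ≤ 2/5 — true.
(b) 5A: |A| = 7, |A ∩ B| = 5; needs |A ∩ B| / |A| > 3/4 — false.
(c) 4C: |A| = 6, |A ∩ B| = 3; needs |A ∩ B| ≥ 4 — false.
(d) 5B: |A| = 9, |A ∩ B| = 5; needs |A ∩ B| < |A ∖ B| — false.
(e) 4A: |A| = 7, |A ∩ B| = 0; needs A ∩ B ≠ ∅ (|A ∩ B| ≥ 1) — false.

1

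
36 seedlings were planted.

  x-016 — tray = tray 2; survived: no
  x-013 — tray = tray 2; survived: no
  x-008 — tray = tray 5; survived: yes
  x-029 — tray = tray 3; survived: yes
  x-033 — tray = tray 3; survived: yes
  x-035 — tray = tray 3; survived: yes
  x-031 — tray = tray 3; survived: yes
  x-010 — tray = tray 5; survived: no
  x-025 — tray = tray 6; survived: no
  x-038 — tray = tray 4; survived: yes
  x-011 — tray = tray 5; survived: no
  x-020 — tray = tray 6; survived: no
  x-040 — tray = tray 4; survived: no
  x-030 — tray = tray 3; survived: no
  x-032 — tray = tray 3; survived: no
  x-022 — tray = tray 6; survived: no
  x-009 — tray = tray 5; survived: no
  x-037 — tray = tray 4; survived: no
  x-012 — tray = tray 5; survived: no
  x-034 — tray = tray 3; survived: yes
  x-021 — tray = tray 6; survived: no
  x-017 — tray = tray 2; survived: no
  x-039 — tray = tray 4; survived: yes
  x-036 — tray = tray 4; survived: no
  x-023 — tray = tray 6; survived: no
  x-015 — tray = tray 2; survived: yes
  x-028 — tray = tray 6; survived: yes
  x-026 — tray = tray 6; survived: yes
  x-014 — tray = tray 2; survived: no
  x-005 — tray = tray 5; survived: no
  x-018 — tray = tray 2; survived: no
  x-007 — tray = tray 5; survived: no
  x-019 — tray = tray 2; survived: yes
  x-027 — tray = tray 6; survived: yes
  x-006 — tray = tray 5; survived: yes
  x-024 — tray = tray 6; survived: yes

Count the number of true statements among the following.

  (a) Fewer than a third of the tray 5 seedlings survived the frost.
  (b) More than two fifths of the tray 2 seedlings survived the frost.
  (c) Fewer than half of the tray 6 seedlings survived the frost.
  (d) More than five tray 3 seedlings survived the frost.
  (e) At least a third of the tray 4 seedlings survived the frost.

3

(a) tray 5: |A| = 8, |A ∩ B| = 2; needs |A ∩ B| / |A| < 1/3 — true.
(b) tray 2: |A| = 7, |A ∩ B| = 2; needs |A ∩ B| / |A| > 2/5 — false.
(c) tray 6: |A| = 9, |A ∩ B| = 4; needs |A ∩ B| < |A ∖ B| — true.
(d) tray 3: |A| = 7, |A ∩ B| = 5; needs |A ∩ B| > 5 — false.
(e) tray 4: |A| = 5, |A ∩ B| = 2; needs |A ∩ B| / |A| ≥ 1/3 — true.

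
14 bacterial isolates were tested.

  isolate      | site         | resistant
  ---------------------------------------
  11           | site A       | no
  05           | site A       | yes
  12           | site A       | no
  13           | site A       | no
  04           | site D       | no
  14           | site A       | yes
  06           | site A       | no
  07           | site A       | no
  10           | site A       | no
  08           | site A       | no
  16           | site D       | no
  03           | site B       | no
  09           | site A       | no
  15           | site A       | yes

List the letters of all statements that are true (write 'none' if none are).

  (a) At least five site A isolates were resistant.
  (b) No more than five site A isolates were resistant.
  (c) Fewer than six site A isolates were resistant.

(b), (c)

|A| = 11, |A ∩ B| = 3, |A ∖ B| = 8.
(a) |A ∩ B| ≥ 5: fails.
(b) |A ∩ B| ≤ 5: holds.
(c) |A ∩ B| < 6: holds.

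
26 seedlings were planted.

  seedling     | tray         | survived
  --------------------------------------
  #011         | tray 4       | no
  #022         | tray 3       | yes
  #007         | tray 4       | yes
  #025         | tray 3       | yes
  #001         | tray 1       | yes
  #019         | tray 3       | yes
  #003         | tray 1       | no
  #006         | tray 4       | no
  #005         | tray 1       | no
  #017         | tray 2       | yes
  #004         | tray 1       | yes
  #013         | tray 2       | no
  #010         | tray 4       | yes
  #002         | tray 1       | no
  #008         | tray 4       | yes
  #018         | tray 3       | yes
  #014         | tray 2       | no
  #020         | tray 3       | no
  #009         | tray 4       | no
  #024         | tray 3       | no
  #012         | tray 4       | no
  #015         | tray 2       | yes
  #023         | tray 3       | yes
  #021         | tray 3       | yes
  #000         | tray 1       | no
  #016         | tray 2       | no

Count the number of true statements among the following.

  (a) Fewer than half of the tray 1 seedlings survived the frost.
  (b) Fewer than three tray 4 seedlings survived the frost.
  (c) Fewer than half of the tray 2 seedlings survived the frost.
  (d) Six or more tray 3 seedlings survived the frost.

3

(a) tray 1: |A| = 6, |A ∩ B| = 2; needs |A ∩ B| < |A ∖ B| — true.
(b) tray 4: |A| = 7, |A ∩ B| = 3; needs |A ∩ B| < 3 — false.
(c) tray 2: |A| = 5, |A ∩ B| = 2; needs |A ∩ B| < |A ∖ B| — true.
(d) tray 3: |A| = 8, |A ∩ B| = 6; needs |A ∩ B| ≥ 6 — true.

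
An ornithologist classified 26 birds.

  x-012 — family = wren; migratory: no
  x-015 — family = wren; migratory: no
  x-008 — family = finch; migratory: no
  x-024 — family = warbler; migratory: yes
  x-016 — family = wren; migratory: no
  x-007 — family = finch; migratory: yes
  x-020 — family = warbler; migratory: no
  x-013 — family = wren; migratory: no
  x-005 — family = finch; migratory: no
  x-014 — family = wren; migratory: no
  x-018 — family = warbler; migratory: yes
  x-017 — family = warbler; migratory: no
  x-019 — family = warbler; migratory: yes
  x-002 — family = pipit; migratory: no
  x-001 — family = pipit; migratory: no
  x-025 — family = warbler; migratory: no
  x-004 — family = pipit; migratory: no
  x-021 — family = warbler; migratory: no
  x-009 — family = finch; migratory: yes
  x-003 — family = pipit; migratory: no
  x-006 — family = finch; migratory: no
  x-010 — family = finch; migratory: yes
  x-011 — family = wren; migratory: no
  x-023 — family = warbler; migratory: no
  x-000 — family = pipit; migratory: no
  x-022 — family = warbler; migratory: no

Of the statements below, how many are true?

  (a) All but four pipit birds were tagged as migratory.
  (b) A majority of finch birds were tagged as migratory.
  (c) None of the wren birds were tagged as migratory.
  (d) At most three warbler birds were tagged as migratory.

(a) pipit: |A| = 5, |A ∩ B| = 0; needs |A ∖ B| = 4 — false.
(b) finch: |A| = 6, |A ∩ B| = 3; needs |A ∩ B| > |A ∖ B| — false.
(c) wren: |A| = 6, |A ∩ B| = 0; needs A ∩ B = ∅ (|A ∩ B| = 0) — true.
(d) warbler: |A| = 9, |A ∩ B| = 3; needs |A ∩ B| ≤ 3 — true.

2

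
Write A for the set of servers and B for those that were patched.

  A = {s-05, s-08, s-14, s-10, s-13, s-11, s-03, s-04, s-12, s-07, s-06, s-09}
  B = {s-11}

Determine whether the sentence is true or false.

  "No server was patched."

False

'No server was patched' holds iff A ∩ B = ∅ (|A ∩ B| = 0).
A (the restrictor) = {s-05, s-08, s-14, s-10, s-13, s-11, s-03, s-04, s-12, s-07, s-06, s-09}, |A| = 12.
A ∩ B = {s-11}, so |A ∩ B| = 1.
So the statement is false.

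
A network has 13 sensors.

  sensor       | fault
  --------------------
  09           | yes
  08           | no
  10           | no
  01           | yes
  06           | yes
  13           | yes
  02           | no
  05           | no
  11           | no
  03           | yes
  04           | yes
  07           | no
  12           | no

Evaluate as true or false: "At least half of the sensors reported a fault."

False

'At least half of the sensors reported a fault' holds iff |A ∩ B| ≥ |A ∖ B|.
A (the restrictor) = {09, 08, 10, 01, 06, 13, 02, 05, 11, 03, 04, 07, 12}, |A| = 13.
A ∩ B = {09, 01, 06, 13, 03, 04}, so |A ∩ B| = 6.
A ∖ B = {08, 10, 02, 05, 11, 07, 12}, so |A ∖ B| = 7.
6 < 7, so the statement is false.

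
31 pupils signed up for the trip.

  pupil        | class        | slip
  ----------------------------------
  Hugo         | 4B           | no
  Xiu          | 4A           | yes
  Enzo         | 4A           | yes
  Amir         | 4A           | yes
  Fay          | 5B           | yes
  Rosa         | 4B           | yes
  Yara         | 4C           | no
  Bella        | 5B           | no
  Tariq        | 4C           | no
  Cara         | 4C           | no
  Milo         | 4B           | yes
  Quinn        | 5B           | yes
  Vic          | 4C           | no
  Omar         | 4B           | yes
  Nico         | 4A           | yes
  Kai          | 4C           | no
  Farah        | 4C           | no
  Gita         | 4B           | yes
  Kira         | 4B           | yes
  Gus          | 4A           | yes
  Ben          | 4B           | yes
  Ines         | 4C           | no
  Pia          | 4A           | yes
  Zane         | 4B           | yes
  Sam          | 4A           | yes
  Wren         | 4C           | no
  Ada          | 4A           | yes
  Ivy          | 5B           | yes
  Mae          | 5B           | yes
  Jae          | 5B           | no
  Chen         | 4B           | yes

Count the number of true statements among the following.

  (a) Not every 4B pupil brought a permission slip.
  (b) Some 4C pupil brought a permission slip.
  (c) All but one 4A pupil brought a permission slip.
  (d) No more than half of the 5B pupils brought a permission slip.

(a) 4B: |A| = 9, |A ∩ B| = 8; needs A ⊄ B (|A ∖ B| ≥ 1) — true.
(b) 4C: |A| = 8, |A ∩ B| = 0; needs A ∩ B ≠ ∅ (|A ∩ B| ≥ 1) — false.
(c) 4A: |A| = 8, |A ∩ B| = 8; needs |A ∖ B| = 1 — false.
(d) 5B: |A| = 6, |A ∩ B| = 4; needs |A ∩ B| ≤ |A ∖ B| — false.

1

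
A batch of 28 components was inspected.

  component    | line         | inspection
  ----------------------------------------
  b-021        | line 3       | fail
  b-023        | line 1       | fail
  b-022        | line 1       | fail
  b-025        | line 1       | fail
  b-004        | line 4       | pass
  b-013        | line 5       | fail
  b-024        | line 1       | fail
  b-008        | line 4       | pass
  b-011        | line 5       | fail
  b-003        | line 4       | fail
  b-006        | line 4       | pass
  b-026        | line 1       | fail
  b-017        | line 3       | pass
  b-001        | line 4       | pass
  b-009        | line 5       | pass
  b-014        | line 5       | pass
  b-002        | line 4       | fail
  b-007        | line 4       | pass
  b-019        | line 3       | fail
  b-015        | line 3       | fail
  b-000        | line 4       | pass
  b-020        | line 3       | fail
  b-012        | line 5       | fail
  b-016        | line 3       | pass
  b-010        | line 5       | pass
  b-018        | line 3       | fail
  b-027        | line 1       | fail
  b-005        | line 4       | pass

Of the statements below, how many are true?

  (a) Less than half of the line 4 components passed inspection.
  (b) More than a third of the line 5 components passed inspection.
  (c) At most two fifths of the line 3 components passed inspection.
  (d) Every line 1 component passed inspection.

(a) line 4: |A| = 9, |A ∩ B| = 7; needs |A ∩ B| < |A ∖ B| — false.
(b) line 5: |A| = 6, |A ∩ B| = 3; needs |A ∩ B| / |A| > 1/3 — true.
(c) line 3: |A| = 7, |A ∩ B| = 2; needs |A ∩ B| / |A| ≤ 2/5 — true.
(d) line 1: |A| = 6, |A ∩ B| = 0; needs A ⊆ B, i.e. every element of A is in B (|A ∖ B| = 0) — false.

2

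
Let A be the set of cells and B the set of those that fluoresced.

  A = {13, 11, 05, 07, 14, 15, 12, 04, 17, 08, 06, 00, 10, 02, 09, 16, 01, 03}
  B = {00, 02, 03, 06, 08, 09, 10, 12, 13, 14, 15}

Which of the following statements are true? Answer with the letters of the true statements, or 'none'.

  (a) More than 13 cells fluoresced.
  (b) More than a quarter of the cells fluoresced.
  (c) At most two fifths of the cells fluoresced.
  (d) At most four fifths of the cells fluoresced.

|A| = 18, |A ∩ B| = 11, |A ∖ B| = 7.
(a) |A ∩ B| > 13: fails.
(b) |A ∩ B| / |A| > 1/4: holds.
(c) |A ∩ B| / |A| ≤ 2/5: fails.
(d) |A ∩ B| / |A| ≤ 4/5: holds.

(b), (d)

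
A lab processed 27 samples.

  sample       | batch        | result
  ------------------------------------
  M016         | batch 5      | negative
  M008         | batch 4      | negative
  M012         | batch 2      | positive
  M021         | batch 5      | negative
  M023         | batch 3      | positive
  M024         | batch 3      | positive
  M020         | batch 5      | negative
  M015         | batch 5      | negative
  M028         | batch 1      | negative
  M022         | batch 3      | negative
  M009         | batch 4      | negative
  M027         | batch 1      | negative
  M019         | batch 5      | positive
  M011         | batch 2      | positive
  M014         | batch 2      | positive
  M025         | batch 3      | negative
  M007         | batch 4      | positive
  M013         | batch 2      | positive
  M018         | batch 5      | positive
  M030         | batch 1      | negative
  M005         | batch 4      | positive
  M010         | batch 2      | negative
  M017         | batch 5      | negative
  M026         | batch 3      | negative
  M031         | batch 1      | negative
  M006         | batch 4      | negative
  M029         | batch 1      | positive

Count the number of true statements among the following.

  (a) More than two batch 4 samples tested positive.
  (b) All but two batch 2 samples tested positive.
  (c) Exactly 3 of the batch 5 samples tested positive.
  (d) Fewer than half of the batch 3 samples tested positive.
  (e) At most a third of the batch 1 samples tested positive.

2

(a) batch 4: |A| = 5, |A ∩ B| = 2; needs |A ∩ B| > 2 — false.
(b) batch 2: |A| = 5, |A ∩ B| = 4; needs |A ∖ B| = 2 — false.
(c) batch 5: |A| = 7, |A ∩ B| = 2; needs |A ∩ B| = 3 — false.
(d) batch 3: |A| = 5, |A ∩ B| = 2; needs |A ∩ B| < |A ∖ B| — true.
(e) batch 1: |A| = 5, |A ∩ B| = 1; needs |A ∩ B| / |A| ≤ 1/3 — true.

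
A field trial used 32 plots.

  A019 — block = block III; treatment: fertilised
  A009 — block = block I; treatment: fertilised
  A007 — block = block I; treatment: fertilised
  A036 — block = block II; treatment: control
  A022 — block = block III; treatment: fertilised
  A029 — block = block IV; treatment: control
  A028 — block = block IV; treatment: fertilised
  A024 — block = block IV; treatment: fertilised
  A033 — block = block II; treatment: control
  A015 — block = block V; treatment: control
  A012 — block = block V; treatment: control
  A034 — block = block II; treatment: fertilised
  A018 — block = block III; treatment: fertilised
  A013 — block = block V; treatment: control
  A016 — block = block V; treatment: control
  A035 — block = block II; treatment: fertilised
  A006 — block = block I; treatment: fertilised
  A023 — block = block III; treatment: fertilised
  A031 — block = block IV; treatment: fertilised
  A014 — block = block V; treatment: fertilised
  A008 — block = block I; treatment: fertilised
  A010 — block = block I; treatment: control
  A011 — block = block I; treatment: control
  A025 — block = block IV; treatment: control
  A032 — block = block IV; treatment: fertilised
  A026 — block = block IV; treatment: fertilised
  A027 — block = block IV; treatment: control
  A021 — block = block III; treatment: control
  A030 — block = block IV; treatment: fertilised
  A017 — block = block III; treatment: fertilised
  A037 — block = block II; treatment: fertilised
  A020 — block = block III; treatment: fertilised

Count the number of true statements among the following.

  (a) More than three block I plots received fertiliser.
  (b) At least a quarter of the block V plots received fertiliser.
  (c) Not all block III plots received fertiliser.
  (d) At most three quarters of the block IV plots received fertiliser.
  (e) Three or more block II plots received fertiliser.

4

(a) block I: |A| = 6, |A ∩ B| = 4; needs |A ∩ B| > 3 — true.
(b) block V: |A| = 5, |A ∩ B| = 1; needs |A ∩ B| / |A| ≥ 1/4 — false.
(c) block III: |A| = 7, |A ∩ B| = 6; needs A ⊄ B (|A ∖ B| ≥ 1) — true.
(d) block IV: |A| = 9, |A ∩ B| = 6; needs |A ∩ B| / |A| ≤ 3/4 — true.
(e) block II: |A| = 5, |A ∩ B| = 3; needs |A ∩ B| ≥ 3 — true.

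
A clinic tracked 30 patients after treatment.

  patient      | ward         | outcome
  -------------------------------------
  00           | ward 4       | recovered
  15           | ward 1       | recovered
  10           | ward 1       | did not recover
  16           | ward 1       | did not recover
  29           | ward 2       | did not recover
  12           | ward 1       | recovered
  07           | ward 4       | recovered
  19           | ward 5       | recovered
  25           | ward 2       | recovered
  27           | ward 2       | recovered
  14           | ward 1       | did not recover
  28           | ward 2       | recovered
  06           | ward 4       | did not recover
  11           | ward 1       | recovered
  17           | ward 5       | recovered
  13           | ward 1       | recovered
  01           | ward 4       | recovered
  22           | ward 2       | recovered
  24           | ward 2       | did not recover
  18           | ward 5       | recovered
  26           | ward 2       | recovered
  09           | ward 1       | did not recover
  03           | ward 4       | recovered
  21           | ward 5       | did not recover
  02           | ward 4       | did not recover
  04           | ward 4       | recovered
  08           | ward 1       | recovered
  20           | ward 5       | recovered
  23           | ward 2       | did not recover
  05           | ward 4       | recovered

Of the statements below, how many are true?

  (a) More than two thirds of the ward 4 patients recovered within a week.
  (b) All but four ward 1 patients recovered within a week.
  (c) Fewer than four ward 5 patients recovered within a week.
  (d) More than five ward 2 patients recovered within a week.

2

(a) ward 4: |A| = 8, |A ∩ B| = 6; needs |A ∩ B| / |A| > 2/3 — true.
(b) ward 1: |A| = 9, |A ∩ B| = 5; needs |A ∖ B| = 4 — true.
(c) ward 5: |A| = 5, |A ∩ B| = 4; needs |A ∩ B| < 4 — false.
(d) ward 2: |A| = 8, |A ∩ B| = 5; needs |A ∩ B| > 5 — false.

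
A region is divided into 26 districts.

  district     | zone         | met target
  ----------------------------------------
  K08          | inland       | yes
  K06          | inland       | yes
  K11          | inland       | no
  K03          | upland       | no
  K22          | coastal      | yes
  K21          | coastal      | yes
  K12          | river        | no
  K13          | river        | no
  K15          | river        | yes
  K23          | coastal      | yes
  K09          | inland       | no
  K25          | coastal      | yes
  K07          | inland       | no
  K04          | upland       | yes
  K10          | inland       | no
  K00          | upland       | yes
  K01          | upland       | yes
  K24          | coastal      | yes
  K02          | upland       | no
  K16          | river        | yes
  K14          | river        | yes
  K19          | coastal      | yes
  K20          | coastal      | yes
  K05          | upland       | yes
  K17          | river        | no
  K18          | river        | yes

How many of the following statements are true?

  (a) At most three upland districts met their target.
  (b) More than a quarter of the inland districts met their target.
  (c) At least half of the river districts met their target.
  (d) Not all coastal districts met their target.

2

(a) upland: |A| = 6, |A ∩ B| = 4; needs |A ∩ B| ≤ 3 — false.
(b) inland: |A| = 6, |A ∩ B| = 2; needs |A ∩ B| / |A| > 1/4 — true.
(c) river: |A| = 7, |A ∩ B| = 4; needs |A ∩ B| ≥ |A ∖ B| — true.
(d) coastal: |A| = 7, |A ∩ B| = 7; needs A ⊄ B (|A ∖ B| ≥ 1) — false.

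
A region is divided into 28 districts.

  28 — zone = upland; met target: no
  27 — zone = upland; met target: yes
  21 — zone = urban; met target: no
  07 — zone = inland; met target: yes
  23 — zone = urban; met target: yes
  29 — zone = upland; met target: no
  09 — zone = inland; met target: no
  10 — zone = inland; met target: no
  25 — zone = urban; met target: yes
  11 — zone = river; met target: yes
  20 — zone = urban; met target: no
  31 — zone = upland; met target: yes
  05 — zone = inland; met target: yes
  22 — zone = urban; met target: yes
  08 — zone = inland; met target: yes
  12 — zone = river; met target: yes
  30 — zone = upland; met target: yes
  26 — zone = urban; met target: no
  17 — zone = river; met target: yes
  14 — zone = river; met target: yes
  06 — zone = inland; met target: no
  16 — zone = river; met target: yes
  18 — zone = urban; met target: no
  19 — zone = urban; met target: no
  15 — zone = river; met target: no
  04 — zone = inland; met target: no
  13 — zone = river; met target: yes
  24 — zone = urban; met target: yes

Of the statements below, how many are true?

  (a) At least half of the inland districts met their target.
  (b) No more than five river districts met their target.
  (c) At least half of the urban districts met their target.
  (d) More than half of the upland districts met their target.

1

(a) inland: |A| = 7, |A ∩ B| = 3; needs |A ∩ B| ≥ |A ∖ B| — false.
(b) river: |A| = 7, |A ∩ B| = 6; needs |A ∩ B| ≤ 5 — false.
(c) urban: |A| = 9, |A ∩ B| = 4; needs |A ∩ B| ≥ |A ∖ B| — false.
(d) upland: |A| = 5, |A ∩ B| = 3; needs |A ∩ B| > |A ∖ B| — true.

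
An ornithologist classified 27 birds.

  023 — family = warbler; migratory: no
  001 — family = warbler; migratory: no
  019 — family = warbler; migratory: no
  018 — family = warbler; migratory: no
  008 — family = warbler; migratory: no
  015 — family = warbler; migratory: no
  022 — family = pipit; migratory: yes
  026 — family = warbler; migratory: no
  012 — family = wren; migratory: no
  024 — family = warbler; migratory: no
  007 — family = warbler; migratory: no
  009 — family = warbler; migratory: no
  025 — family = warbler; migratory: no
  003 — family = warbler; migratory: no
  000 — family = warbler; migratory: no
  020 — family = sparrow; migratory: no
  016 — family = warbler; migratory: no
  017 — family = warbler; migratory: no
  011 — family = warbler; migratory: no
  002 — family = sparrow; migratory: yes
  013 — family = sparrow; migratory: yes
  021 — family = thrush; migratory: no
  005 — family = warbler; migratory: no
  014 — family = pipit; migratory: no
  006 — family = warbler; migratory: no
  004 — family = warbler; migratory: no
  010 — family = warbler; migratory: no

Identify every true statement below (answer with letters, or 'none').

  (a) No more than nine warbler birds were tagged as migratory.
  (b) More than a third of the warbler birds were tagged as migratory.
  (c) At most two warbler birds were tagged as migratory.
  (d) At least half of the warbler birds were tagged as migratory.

(a), (c)

|A| = 20, |A ∩ B| = 0, |A ∖ B| = 20.
(a) |A ∩ B| ≤ 9: holds.
(b) |A ∩ B| / |A| > 1/3: fails.
(c) |A ∩ B| ≤ 2: holds.
(d) |A ∩ B| ≥ |A ∖ B|: fails.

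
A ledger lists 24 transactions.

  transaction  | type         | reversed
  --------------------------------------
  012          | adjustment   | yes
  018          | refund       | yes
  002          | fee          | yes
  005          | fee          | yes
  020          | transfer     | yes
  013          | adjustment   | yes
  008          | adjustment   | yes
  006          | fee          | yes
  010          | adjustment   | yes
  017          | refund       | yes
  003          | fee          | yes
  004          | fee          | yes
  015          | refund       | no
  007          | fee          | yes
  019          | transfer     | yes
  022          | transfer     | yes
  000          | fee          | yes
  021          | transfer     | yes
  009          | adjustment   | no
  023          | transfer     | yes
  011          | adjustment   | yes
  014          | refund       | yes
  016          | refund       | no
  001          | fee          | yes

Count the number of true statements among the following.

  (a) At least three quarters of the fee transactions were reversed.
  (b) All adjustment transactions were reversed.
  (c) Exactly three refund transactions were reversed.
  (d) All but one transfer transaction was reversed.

2

(a) fee: |A| = 8, |A ∩ B| = 8; needs |A ∩ B| / |A| ≥ 3/4 — true.
(b) adjustment: |A| = 6, |A ∩ B| = 5; needs A ⊆ B, i.e. every element of A is in B (|A ∖ B| = 0) — false.
(c) refund: |A| = 5, |A ∩ B| = 3; needs |A ∩ B| = 3 — true.
(d) transfer: |A| = 5, |A ∩ B| = 5; needs |A ∖ B| = 1 — false.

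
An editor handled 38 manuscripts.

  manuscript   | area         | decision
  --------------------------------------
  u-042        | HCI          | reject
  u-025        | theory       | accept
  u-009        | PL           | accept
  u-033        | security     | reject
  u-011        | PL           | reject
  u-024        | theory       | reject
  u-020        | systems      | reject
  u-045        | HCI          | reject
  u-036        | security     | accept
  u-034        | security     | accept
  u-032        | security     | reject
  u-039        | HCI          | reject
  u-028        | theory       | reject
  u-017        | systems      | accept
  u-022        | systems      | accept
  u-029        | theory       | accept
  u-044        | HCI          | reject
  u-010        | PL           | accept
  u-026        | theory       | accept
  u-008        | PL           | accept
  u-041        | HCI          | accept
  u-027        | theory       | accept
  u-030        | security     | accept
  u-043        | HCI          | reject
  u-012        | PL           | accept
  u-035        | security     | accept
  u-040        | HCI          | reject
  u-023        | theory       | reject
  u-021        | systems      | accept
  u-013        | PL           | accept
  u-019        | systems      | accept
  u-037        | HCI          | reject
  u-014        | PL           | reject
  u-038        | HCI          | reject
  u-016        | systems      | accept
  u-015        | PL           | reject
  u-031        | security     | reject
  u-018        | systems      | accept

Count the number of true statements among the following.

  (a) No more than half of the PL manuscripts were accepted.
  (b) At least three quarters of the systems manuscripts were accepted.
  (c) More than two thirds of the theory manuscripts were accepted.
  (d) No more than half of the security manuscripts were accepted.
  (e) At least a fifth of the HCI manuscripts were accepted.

(a) PL: |A| = 8, |A ∩ B| = 5; needs |A ∩ B| ≤ |A ∖ B| — false.
(b) systems: |A| = 7, |A ∩ B| = 6; needs |A ∩ B| / |A| ≥ 3/4 — true.
(c) theory: |A| = 7, |A ∩ B| = 4; needs |A ∩ B| / |A| > 2/3 — false.
(d) security: |A| = 7, |A ∩ B| = 4; needs |A ∩ B| ≤ |A ∖ B| — false.
(e) HCI: |A| = 9, |A ∩ B| = 1; needs |A ∩ B| / |A| ≥ 1/5 — false.

1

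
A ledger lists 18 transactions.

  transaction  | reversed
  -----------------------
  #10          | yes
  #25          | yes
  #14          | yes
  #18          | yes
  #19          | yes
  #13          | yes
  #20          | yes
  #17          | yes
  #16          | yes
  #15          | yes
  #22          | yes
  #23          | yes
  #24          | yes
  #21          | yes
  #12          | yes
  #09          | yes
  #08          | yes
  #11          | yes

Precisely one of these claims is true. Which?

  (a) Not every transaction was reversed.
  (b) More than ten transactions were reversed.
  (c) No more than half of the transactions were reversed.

|A| = 18, |A ∩ B| = 18, |A ∖ B| = 0.
(a) requires A ⊄ B (|A ∖ B| ≥ 1): false.
(b) requires |A ∩ B| > 10: true.
(c) requires |A ∩ B| ≤ |A ∖ B|: false.

(b)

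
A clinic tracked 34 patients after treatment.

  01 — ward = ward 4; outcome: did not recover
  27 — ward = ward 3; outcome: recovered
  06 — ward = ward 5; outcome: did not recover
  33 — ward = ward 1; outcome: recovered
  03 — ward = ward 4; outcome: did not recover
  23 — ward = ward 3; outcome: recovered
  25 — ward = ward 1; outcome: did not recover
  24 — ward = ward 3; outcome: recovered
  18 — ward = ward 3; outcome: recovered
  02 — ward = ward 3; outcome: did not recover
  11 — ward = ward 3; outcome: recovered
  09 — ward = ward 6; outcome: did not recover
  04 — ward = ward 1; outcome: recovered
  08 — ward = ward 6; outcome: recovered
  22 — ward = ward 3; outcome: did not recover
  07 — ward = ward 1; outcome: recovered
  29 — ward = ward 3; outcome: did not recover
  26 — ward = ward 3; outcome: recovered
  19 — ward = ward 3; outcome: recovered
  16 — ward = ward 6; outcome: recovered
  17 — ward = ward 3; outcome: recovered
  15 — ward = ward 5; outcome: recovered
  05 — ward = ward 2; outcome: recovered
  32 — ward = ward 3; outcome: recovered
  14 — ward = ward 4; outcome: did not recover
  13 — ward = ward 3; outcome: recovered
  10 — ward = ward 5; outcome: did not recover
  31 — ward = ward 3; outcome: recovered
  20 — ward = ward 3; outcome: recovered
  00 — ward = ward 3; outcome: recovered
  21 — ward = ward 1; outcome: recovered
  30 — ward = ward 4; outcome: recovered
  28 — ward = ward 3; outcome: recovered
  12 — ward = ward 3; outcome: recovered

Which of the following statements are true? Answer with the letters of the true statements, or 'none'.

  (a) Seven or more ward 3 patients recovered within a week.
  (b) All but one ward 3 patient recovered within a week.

(a)

|A| = 18, |A ∩ B| = 15, |A ∖ B| = 3.
(a) |A ∩ B| ≥ 7: holds.
(b) |A ∖ B| = 1: fails.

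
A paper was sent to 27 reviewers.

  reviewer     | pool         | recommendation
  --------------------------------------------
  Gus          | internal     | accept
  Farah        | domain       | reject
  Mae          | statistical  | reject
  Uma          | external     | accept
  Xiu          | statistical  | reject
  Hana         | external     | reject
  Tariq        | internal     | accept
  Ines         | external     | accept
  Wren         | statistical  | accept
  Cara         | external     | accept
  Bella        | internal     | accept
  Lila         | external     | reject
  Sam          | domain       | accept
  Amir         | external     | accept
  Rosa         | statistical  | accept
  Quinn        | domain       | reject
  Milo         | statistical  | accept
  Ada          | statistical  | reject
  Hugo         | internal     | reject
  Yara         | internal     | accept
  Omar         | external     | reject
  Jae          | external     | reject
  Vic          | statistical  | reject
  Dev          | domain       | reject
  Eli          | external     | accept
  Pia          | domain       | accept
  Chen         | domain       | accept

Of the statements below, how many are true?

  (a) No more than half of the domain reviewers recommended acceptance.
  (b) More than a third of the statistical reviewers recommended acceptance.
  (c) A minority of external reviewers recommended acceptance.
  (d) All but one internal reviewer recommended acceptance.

3

(a) domain: |A| = 6, |A ∩ B| = 3; needs |A ∩ B| ≤ |A ∖ B| — true.
(b) statistical: |A| = 7, |A ∩ B| = 3; needs |A ∩ B| / |A| > 1/3 — true.
(c) external: |A| = 9, |A ∩ B| = 5; needs |A ∩ B| < |A ∖ B| — false.
(d) internal: |A| = 5, |A ∩ B| = 4; needs |A ∖ B| = 1 — true.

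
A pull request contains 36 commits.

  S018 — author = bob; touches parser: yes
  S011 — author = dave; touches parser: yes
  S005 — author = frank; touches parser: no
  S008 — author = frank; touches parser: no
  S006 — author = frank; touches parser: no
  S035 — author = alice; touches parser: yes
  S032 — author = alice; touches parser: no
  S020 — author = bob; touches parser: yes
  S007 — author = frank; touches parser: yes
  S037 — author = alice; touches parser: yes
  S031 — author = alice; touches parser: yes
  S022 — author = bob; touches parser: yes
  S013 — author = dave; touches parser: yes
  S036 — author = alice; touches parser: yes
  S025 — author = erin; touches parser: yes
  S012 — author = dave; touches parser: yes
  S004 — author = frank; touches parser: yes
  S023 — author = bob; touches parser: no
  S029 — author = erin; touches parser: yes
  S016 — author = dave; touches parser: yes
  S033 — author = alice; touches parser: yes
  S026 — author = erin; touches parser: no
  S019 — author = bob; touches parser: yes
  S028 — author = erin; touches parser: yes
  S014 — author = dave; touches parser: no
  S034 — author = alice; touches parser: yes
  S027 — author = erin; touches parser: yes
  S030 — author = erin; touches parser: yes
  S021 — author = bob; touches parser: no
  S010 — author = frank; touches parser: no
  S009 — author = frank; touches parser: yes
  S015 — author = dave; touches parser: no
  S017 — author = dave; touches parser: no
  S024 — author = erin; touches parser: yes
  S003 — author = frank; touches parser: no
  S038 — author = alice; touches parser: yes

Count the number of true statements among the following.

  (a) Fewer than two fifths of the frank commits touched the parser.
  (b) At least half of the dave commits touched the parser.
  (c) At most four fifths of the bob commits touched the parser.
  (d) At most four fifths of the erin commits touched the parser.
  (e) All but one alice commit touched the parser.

4

(a) frank: |A| = 8, |A ∩ B| = 3; needs |A ∩ B| / |A| < 2/5 — true.
(b) dave: |A| = 7, |A ∩ B| = 4; needs |A ∩ B| ≥ |A ∖ B| — true.
(c) bob: |A| = 6, |A ∩ B| = 4; needs |A ∩ B| / |A| ≤ 4/5 — true.
(d) erin: |A| = 7, |A ∩ B| = 6; needs |A ∩ B| / |A| ≤ 4/5 — false.
(e) alice: |A| = 8, |A ∩ B| = 7; needs |A ∖ B| = 1 — true.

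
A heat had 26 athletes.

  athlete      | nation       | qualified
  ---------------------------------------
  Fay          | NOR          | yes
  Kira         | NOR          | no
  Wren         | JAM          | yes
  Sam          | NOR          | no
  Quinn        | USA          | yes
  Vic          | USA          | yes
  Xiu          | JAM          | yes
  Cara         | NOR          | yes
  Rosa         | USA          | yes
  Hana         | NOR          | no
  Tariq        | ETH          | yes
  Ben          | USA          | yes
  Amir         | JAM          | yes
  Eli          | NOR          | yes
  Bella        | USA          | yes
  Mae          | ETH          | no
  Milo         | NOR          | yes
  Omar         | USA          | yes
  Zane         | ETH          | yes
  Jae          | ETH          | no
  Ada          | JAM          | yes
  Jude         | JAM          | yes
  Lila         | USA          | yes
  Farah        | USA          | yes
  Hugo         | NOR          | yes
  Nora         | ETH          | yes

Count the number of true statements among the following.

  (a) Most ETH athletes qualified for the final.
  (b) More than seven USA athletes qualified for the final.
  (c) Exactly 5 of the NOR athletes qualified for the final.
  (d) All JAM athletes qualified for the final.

4

(a) ETH: |A| = 5, |A ∩ B| = 3; needs |A ∩ B| > |A ∖ B| — true.
(b) USA: |A| = 8, |A ∩ B| = 8; needs |A ∩ B| > 7 — true.
(c) NOR: |A| = 8, |A ∩ B| = 5; needs |A ∩ B| = 5 — true.
(d) JAM: |A| = 5, |A ∩ B| = 5; needs A ⊆ B, i.e. every element of A is in B (|A ∖ B| = 0) — true.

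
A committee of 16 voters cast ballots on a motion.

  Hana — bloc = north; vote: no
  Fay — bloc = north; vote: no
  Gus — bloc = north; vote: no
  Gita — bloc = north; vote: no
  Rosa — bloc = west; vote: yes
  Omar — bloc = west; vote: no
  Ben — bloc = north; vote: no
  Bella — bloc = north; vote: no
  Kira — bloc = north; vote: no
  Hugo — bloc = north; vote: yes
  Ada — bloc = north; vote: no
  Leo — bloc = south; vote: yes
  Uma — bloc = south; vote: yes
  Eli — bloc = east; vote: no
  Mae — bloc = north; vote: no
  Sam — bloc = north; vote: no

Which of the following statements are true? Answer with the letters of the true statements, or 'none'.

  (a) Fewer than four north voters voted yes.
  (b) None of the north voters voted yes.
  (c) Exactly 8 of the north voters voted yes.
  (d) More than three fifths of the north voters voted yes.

|A| = 11, |A ∩ B| = 1, |A ∖ B| = 10.
(a) |A ∩ B| < 4: holds.
(b) A ∩ B = ∅ (|A ∩ B| = 0): fails.
(c) |A ∩ B| = 8: fails.
(d) |A ∩ B| / |A| > 3/5: fails.

(a)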